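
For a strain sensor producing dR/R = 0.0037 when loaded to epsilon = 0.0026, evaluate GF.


GF = (dR/R) / epsilon
= 0.0037 / 0.0026
= 1.4231

1.4231


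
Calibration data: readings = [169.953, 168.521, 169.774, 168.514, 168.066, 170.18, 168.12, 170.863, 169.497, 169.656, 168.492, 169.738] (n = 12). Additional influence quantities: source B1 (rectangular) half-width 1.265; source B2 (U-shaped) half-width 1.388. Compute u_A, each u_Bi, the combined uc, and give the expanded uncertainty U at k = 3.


mean = (169.953 + 168.521 + 169.774 + 168.514 + 168.066 + 170.18 + 168.12 + 170.863 + 169.497 + 169.656 + 168.492 + 169.738) / 12 = 169.2811667
s = sqrt(sum((x - mean)^2)/(n-1)) = 0.90524952
u_A = s / sqrt(n) = 0.90524952 / sqrt(12) = 0.26132303
u_B1 = 1.265 / sqrt(3) = 0.73034809
u_B2 = 1.388 / sqrt(2) = 0.98146421
uc = sqrt(0.26132303^2 + 0.73034809^2 + 0.98146421^2) = 1.2509876
U = k * uc = 3 * 1.2509876
U = 3.7530

3.7530


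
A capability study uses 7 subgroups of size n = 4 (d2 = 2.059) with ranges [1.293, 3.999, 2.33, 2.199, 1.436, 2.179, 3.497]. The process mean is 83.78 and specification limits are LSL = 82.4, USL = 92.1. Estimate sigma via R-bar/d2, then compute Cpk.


R_bar = (1.293 + 3.999 + 2.33 + 2.199 + 1.436 + 2.179 + 3.497) / 7 = 2.419
sigma = R_bar / d2 = 2.419 / 2.059 = 1.1748422
Cp = (USL - LSL)/(6*sigma) = (92.1 - 82.4)/(6*1.1748422) = 1.3761
Cpu = (92.1 - 83.78)/(3*1.1748422) = 2.3606
Cpl = (83.78 - 82.4)/(3*1.1748422) = 0.3915
Cpk = min(Cpu, Cpl) = 0.3915

0.3915


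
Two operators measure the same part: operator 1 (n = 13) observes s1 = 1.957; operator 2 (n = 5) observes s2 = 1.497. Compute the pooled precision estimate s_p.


s_p = sqrt(((n1-1)*s1^2 + (n2-1)*s2^2) / (n1+n2-2))
numerator = (13-1)*1.957^2 + (5-1)*1.497^2 = 45.958188 + 8.964036 = 54.922224
denominator = 13 + 5 - 2 = 16
s_p^2 = 54.922224 / 16 = 3.432639
s_p = sqrt(3.432639) = 1.8527

1.8527


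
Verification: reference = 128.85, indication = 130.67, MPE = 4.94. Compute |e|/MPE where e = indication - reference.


e = indication - reference = 130.67 - 128.85 = 1.8200
|e| = 1.8200
ratio = |e| / MPE = 1.8200 / 4.94
ratio = 0.3684

0.3684


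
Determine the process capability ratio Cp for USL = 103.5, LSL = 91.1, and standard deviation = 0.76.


Cp = (USL - LSL) / (6 * sigma)
= (103.5 - 91.1) / (6 * 0.76)
= 12.4000 / 4.5600
= 2.7193

2.7193


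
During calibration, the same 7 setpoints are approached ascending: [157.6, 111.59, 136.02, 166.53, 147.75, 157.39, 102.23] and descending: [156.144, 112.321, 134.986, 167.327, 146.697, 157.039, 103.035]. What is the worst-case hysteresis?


|157.6 - 156.144| = 1.4560
|111.59 - 112.321| = 0.7310
|136.02 - 134.986| = 1.0340
|166.53 - 167.327| = 0.7970
|147.75 - 146.697| = 1.0530
|157.39 - 157.039| = 0.3510
|102.23 - 103.035| = 0.8050
hysteresis = max(diffs) = 1.4560

1.4560


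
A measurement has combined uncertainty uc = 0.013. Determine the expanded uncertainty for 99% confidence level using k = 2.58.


U = k * uc
U = 2.58 * 0.013
U = 0.0335

0.0335


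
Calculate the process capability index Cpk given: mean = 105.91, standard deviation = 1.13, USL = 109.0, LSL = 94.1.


Cpu = (USL - mean) / (3*sigma) = (109.0 - 105.91) / (3*1.13) = 0.9115
Cpl = (mean - LSL) / (3*sigma) = (105.91 - 94.1) / (3*1.13) = 3.4838
Cpk = min(Cpu, Cpl) = 0.9115

0.9115


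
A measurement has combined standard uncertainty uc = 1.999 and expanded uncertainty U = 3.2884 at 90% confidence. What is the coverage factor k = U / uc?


k = U / uc
k = 3.2884 / 1.999
k = 1.645

1.645


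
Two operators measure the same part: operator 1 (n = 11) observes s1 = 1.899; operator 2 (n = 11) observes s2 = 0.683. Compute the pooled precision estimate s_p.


s_p = sqrt(((n1-1)*s1^2 + (n2-1)*s2^2) / (n1+n2-2))
numerator = (11-1)*1.899^2 + (11-1)*0.683^2 = 36.06201 + 4.66489 = 40.7269
denominator = 11 + 11 - 2 = 20
s_p^2 = 40.7269 / 20 = 2.036345
s_p = sqrt(2.036345) = 1.4270

1.4270


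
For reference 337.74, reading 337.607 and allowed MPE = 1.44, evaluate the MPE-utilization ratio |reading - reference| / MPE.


e = indication - reference = 337.607 - 337.74 = -0.1330
|e| = 0.1330
ratio = |e| / MPE = 0.1330 / 1.44
ratio = 0.0924

0.0924


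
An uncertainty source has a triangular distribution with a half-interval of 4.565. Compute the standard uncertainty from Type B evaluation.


u_B = half_width / sqrt(6)
u_B = 4.565 / 2.4494897
u_B = 1.8637

1.8637


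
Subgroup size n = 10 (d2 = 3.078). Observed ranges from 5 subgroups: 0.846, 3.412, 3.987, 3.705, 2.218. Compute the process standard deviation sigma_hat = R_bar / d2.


R_bar = (0.846 + 3.412 + 3.987 + 3.705 + 2.218) / 5
R_bar = 14.168 / 5 = 2.8336
sigma_hat = R_bar / d2 = 2.8336 / 3.078 = 0.9206

0.9206


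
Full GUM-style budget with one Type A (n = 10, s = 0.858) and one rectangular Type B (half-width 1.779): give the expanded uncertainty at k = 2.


u_A = s / sqrt(n) = 0.858 / sqrt(10) = 0.27132342
u_B = half_width / sqrt(3) = 1.779 / sqrt(3) = 1.0271061
uc = sqrt(u_A^2 + u_B^2) = sqrt(0.27132342^2 + 1.0271061^2) = 1.0623386
U = k * uc = 2 * 1.0623386
U = 2.1247

2.1247


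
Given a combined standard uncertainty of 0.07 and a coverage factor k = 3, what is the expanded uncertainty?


U = k * uc
U = 3 * 0.07
U = 0.2100

0.2100


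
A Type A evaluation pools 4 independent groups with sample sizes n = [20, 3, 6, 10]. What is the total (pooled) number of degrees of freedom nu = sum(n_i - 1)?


nu = sum_i (n_i - 1)
nu = ((20 - 1) + (3 - 1) + (6 - 1) + (10 - 1))
nu = 19 + 2 + 5 + 9
nu = 35

35


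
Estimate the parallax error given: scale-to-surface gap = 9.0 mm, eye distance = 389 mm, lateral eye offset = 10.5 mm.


error = h * offset / d
= 9.0 * 10.5 / 389
= 0.2429

0.2429


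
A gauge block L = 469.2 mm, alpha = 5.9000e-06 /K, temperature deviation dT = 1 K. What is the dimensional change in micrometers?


dL = L * alpha * dT
= 469.2 * 5.9000e-06 * 1
= 0.0027683 mm
dL_um = 0.0027683 * 1000 = 2.7683 um

2.7683


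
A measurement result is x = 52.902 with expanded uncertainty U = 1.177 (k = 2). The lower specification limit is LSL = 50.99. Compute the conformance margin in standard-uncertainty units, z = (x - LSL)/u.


u = U / k = 1.177 / 2 = 0.5885
margin = |LSL - x| = |50.99 - 52.902| = 1.912
z = margin / u = 1.912 / 0.5885
z = 3.2489

3.2489


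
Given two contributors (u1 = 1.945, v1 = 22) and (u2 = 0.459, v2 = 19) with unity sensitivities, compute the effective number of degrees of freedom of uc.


uc = sqrt(u1^2 + u2^2) = sqrt(1.945^2 + 0.459^2) = 1.9984259
v_eff = uc^4 / (u1^4/v1 + u2^4/v2)
= 1.9984259^4 / (1.945^4/22 + 0.459^4/19)
= 15.949688 / 0.65284877
v_eff = 24.4309

24.4309


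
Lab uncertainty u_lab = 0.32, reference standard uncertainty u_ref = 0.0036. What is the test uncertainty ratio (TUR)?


TUR = u_lab / u_ref
= 0.32 / 0.0036
= 88.8889

88.8889


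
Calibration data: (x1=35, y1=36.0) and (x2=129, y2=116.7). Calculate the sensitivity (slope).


slope = (y2 - y1) / (x2 - x1)
= (116.7 - 36.0) / (129 - 35)
= 80.7000 / 94
= 0.8585

0.8585


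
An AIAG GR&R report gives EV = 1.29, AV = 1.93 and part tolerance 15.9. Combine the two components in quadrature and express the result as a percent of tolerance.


GRR = sqrt(EV^2 + AV^2) = sqrt(1.29^2 + 1.93^2) = 2.321422
%GRR = GRR / tol * 100 = 2.321422 / 15.9 * 100
%GRR = 14.6001

14.6001


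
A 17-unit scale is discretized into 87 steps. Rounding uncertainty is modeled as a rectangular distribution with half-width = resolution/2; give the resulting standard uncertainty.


resolution = range / divisions
resolution = 17 / 87 = 0.1954023
u_res = resolution / (2*sqrt(3))
u_res = 0.1954023 / 3.4641016
u_res = 0.0564

0.0564


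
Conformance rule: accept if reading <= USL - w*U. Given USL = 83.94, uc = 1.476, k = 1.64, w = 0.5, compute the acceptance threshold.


U = k * uc = 1.64 * 1.476 = 2.42064
guard band g = w * U = 0.5 * 2.42064 = 1.21032
AL = USL - g = 83.94 - 1.21032
AL = 82.7297

82.7297


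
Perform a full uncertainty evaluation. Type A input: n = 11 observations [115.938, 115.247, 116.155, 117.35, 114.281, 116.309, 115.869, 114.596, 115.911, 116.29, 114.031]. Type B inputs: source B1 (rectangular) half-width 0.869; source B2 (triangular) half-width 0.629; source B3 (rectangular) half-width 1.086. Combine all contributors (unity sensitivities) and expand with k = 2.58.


mean = (115.938 + 115.247 + 116.155 + 117.35 + 114.281 + 116.309 + 115.869 + 114.596 + 115.911 + 116.29 + 114.031) / 11 = 115.6342727
s = sqrt(sum((x - mean)^2)/(n-1)) = 0.99769024
u_A = s / sqrt(n) = 0.99769024 / sqrt(11) = 0.30081493
u_B1 = 0.869 / sqrt(3) = 0.50171738
u_B2 = 0.629 / sqrt(6) = 0.25678817
u_B3 = 1.086 / sqrt(3) = 0.62700239
uc = sqrt(0.30081493^2 + 0.50171738^2 + 0.25678817^2 + 0.62700239^2) = 0.89514363
U = k * uc = 2.58 * 0.89514363
U = 2.3095

2.3095


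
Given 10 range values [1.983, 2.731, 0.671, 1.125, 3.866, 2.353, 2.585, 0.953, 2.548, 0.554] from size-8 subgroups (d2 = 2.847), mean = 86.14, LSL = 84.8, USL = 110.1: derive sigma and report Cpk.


R_bar = (1.983 + 2.731 + 0.671 + 1.125 + 3.866 + 2.353 + 2.585 + 0.953 + 2.548 + 0.554) / 10 = 1.9369
sigma = R_bar / d2 = 1.9369 / 2.847 = 0.68033017
Cp = (USL - LSL)/(6*sigma) = (110.1 - 84.8)/(6*0.68033017) = 6.1980
Cpu = (110.1 - 86.14)/(3*0.68033017) = 11.7394
Cpl = (86.14 - 84.8)/(3*0.68033017) = 0.6565
Cpk = min(Cpu, Cpl) = 0.6565

0.6565


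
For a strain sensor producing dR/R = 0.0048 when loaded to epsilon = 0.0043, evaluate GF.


GF = (dR/R) / epsilon
= 0.0048 / 0.0043
= 1.1163

1.1163


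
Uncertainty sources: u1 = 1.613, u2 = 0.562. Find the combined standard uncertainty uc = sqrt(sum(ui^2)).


uc = sqrt(1.613^2 + 0.562^2)
uc = sqrt(2.917613)
uc = 1.7081

1.7081


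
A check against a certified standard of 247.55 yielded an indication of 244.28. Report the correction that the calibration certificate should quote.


Correction = standard - reading
= 247.55 - 244.28
= 3.2700

3.2700


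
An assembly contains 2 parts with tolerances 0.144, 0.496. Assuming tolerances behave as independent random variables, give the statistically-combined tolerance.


RSS = sqrt(0.144^2 + 0.496^2)
= sqrt(0.266752)
= 0.5165

0.5165


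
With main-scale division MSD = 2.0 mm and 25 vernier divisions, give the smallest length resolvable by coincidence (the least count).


LC = MSD / n_div
= 2.0 / 25
= 0.0800

0.0800


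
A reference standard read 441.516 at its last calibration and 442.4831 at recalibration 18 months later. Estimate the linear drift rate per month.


rate = (v2 - v1) / months
= (442.4831 - 441.516) / 18
= 0.9671 / 18
= 0.0537

0.0537


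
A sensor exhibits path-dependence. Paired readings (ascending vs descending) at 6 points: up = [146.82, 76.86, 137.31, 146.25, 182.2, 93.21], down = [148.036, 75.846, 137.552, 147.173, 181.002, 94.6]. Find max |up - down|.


|146.82 - 148.036| = 1.2160
|76.86 - 75.846| = 1.0140
|137.31 - 137.552| = 0.2420
|146.25 - 147.173| = 0.9230
|182.2 - 181.002| = 1.1980
|93.21 - 94.6| = 1.3900
hysteresis = max(diffs) = 1.3900

1.3900


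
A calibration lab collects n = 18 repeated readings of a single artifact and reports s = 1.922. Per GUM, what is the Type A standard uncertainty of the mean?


u_A = s / sqrt(n)
u_A = 1.922 / sqrt(18)
u_A = 1.922 / 4.2426407
u_A = 0.4530

0.4530


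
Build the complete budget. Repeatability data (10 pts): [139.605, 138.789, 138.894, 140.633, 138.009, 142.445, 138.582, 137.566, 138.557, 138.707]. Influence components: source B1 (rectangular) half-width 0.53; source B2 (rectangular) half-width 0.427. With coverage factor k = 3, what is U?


mean = (139.605 + 138.789 + 138.894 + 140.633 + 138.009 + 142.445 + 138.582 + 137.566 + 138.557 + 138.707) / 10 = 139.1787
s = sqrt(sum((x - mean)^2)/(n-1)) = 1.4194059
u_A = s / sqrt(n) = 1.4194059 / sqrt(10) = 0.44885556
u_B1 = 0.53 / sqrt(3) = 0.30599564
u_B2 = 0.427 / sqrt(3) = 0.24652856
uc = sqrt(0.44885556^2 + 0.30599564^2 + 0.24652856^2) = 0.59655761
U = k * uc = 3 * 0.59655761
U = 1.7897

1.7897


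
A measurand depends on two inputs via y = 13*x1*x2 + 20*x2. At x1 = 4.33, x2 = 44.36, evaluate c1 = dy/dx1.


y = 13*x1*x2 + 20*x2
dy/dx1 = 13*x2
Evaluate at x2 = 44.36: c1 = 13 * 44.36
c1 = 576.6800

576.6800


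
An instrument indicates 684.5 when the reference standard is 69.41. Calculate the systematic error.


Systematic error = measured - true
= 684.5 - 69.41
= 615.0900

615.0900


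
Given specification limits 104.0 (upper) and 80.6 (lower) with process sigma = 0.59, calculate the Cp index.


Cp = (USL - LSL) / (6 * sigma)
= (104.0 - 80.6) / (6 * 0.59)
= 23.4000 / 3.5400
= 6.6102

6.6102


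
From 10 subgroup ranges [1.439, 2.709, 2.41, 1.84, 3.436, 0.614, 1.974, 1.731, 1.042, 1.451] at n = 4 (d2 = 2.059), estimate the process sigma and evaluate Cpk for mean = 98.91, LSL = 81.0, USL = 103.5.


R_bar = (1.439 + 2.709 + 2.41 + 1.84 + 3.436 + 0.614 + 1.974 + 1.731 + 1.042 + 1.451) / 10 = 1.8646
sigma = R_bar / d2 = 1.8646 / 2.059 = 0.90558524
Cp = (USL - LSL)/(6*sigma) = (103.5 - 81.0)/(6*0.90558524) = 4.1410
Cpu = (103.5 - 98.91)/(3*0.90558524) = 1.6895
Cpl = (98.91 - 81.0)/(3*0.90558524) = 6.5924
Cpk = min(Cpu, Cpl) = 1.6895

1.6895


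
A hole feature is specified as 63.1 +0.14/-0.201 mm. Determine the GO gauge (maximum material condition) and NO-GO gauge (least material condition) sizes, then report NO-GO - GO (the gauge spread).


GO = nominal - lower_tol (smallest hole = maximum material condition)
GO = 63.1 - 0.201 = 62.899
NO-GO = nominal + upper_tol (largest hole = least material condition)
NO-GO = 63.1 + 0.14 = 63.24
spread = NO-GO - GO = 63.24 - 62.899 = 0.3410

0.3410


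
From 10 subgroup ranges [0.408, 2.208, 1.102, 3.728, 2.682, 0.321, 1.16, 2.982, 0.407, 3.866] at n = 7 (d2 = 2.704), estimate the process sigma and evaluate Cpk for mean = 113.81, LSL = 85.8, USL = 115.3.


R_bar = (0.408 + 2.208 + 1.102 + 3.728 + 2.682 + 0.321 + 1.16 + 2.982 + 0.407 + 3.866) / 10 = 1.8864
sigma = R_bar / d2 = 1.8864 / 2.704 = 0.69763314
Cp = (USL - LSL)/(6*sigma) = (115.3 - 85.8)/(6*0.69763314) = 7.0476
Cpu = (115.3 - 113.81)/(3*0.69763314) = 0.7119
Cpl = (113.81 - 85.8)/(3*0.69763314) = 13.3833
Cpk = min(Cpu, Cpl) = 0.7119

0.7119


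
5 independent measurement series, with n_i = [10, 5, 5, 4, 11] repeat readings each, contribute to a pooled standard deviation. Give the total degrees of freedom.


nu = sum_i (n_i - 1)
nu = ((10 - 1) + (5 - 1) + (5 - 1) + (4 - 1) + (11 - 1))
nu = 9 + 4 + 4 + 3 + 10
nu = 30

30


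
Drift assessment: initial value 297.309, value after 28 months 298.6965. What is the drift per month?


rate = (v2 - v1) / months
= (298.6965 - 297.309) / 28
= 1.3875 / 28
= 0.0496

0.0496


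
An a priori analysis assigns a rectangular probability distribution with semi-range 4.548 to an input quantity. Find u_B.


u_B = half_width / sqrt(3)
u_B = 4.548 / 1.7320508
u_B = 2.6258

2.6258


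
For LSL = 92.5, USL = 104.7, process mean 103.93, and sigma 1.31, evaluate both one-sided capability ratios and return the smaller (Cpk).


Cpu = (USL - mean) / (3*sigma) = (104.7 - 103.93) / (3*1.31) = 0.1959
Cpl = (mean - LSL) / (3*sigma) = (103.93 - 92.5) / (3*1.31) = 2.9084
Cpk = min(Cpu, Cpl) = 0.1959

0.1959


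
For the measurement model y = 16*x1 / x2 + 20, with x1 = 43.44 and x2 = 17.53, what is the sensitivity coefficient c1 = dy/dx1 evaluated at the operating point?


y = 16*x1 / x2 + 20
dy/dx1 = 16/x2
Evaluate at x2 = 17.53: c1 = 16 / 17.53
c1 = 0.9127

0.9127


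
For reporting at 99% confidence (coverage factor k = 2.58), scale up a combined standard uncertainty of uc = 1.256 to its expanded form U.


U = k * uc
U = 2.58 * 1.256
U = 3.2405

3.2405


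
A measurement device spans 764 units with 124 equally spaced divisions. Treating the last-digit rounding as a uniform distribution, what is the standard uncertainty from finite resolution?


resolution = range / divisions
resolution = 764 / 124 = 6.1612903
u_res = resolution / (2*sqrt(3))
u_res = 6.1612903 / 3.4641016
u_res = 1.7786

1.7786


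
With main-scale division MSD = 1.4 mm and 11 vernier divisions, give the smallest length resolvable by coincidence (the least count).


LC = MSD / n_div
= 1.4 / 11
= 0.1273

0.1273


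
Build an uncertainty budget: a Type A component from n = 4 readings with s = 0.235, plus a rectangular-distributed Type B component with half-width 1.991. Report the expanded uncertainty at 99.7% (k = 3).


u_A = s / sqrt(n) = 0.235 / sqrt(4) = 0.1175
u_B = half_width / sqrt(3) = 1.991 / sqrt(3) = 1.1495044
uc = sqrt(u_A^2 + u_B^2) = sqrt(0.1175^2 + 1.1495044^2) = 1.1554941
U = k * uc = 3 * 1.1554941
U = 3.4665

3.4665


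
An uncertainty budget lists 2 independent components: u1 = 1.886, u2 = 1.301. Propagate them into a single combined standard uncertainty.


uc = sqrt(1.886^2 + 1.301^2)
uc = sqrt(5.249597)
uc = 2.2912

2.2912


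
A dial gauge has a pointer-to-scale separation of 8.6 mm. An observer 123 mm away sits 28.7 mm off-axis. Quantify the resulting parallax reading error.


error = h * offset / d
= 8.6 * 28.7 / 123
= 2.0067

2.0067


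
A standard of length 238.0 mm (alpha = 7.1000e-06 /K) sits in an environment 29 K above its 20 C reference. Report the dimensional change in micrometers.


dL = L * alpha * dT
= 238.0 * 7.1000e-06 * 29
= 0.0490042 mm
dL_um = 0.0490042 * 1000 = 49.0042 um

49.0042


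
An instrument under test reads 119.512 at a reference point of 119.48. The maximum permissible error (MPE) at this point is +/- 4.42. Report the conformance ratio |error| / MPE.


e = indication - reference = 119.512 - 119.48 = 0.0320
|e| = 0.0320
ratio = |e| / MPE = 0.0320 / 4.42
ratio = 0.0072

0.0072


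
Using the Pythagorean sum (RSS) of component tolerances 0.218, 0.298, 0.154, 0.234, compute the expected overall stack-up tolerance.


RSS = sqrt(0.218^2 + 0.298^2 + 0.154^2 + 0.234^2)
= sqrt(0.2148)
= 0.4635

0.4635


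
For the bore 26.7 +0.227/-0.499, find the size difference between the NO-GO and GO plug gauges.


GO = nominal - lower_tol (smallest hole = maximum material condition)
GO = 26.7 - 0.499 = 26.201
NO-GO = nominal + upper_tol (largest hole = least material condition)
NO-GO = 26.7 + 0.227 = 26.927
spread = NO-GO - GO = 26.927 - 26.201 = 0.7260

0.7260


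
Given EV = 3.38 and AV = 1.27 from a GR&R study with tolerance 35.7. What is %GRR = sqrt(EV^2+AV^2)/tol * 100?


GRR = sqrt(EV^2 + AV^2) = sqrt(3.38^2 + 1.27^2) = 3.6107201
%GRR = GRR / tol * 100 = 3.6107201 / 35.7 * 100
%GRR = 10.1141

10.1141


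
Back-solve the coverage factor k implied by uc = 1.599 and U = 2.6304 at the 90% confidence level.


k = U / uc
k = 2.6304 / 1.599
k = 1.645

1.645


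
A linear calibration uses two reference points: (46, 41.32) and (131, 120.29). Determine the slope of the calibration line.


slope = (y2 - y1) / (x2 - x1)
= (120.29 - 41.32) / (131 - 46)
= 78.9700 / 85
= 0.9291

0.9291


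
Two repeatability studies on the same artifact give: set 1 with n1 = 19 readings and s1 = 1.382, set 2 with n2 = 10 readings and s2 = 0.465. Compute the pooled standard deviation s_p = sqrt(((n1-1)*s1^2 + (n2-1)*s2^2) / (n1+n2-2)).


s_p = sqrt(((n1-1)*s1^2 + (n2-1)*s2^2) / (n1+n2-2))
numerator = (19-1)*1.382^2 + (10-1)*0.465^2 = 34.378632 + 1.946025 = 36.324657
denominator = 19 + 10 - 2 = 27
s_p^2 = 36.324657 / 27 = 1.3453577
s_p = sqrt(1.3453577) = 1.1599

1.1599


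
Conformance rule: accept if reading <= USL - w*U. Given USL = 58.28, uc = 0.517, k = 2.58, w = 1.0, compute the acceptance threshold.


U = k * uc = 2.58 * 0.517 = 1.33386
guard band g = w * U = 1.0 * 1.33386 = 1.33386
AL = USL - g = 58.28 - 1.33386
AL = 56.9461

56.9461


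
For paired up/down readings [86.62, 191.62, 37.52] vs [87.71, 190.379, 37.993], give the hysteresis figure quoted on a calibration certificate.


|86.62 - 87.71| = 1.0900
|191.62 - 190.379| = 1.2410
|37.52 - 37.993| = 0.4730
hysteresis = max(diffs) = 1.2410

1.2410


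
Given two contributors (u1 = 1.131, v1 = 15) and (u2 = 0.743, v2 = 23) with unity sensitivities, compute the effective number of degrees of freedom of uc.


uc = sqrt(u1^2 + u2^2) = sqrt(1.131^2 + 0.743^2) = 1.3532221
v_eff = uc^4 / (u1^4/v1 + u2^4/v2)
= 1.3532221^4 / (1.131^4/15 + 0.743^4/23)
= 3.3533303 / 0.12233388
v_eff = 27.4113

27.4113


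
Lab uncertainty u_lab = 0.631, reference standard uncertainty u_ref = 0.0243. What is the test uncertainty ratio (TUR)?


TUR = u_lab / u_ref
= 0.631 / 0.0243
= 25.9671

25.9671


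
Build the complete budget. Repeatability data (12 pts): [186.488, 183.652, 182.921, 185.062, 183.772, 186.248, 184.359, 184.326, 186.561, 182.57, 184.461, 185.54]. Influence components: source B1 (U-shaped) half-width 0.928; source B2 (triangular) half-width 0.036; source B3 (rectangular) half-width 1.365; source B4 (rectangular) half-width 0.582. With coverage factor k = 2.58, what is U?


mean = (186.488 + 183.652 + 182.921 + 185.062 + 183.772 + 186.248 + 184.359 + 184.326 + 186.561 + 182.57 + 184.461 + 185.54) / 12 = 184.6633333
s = sqrt(sum((x - mean)^2)/(n-1)) = 1.3433874
u_A = s / sqrt(n) = 1.3433874 / sqrt(12) = 0.38780254
u_B1 = 0.928 / sqrt(2) = 0.65619509
u_B2 = 0.036 / sqrt(6) = 0.014696938
u_B3 = 1.365 / sqrt(3) = 0.78808312
u_B4 = 0.582 / sqrt(3) = 0.33601786
uc = sqrt(0.38780254^2 + 0.65619509^2 + 0.014696938^2 + 0.78808312^2 + 0.33601786^2) = 1.1468138
U = k * uc = 2.58 * 1.1468138
U = 2.9588

2.9588


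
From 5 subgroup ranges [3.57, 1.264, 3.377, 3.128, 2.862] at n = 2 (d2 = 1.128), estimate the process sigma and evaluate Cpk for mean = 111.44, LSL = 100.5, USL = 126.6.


R_bar = (3.57 + 1.264 + 3.377 + 3.128 + 2.862) / 5 = 2.8402
sigma = R_bar / d2 = 2.8402 / 1.128 = 2.5179078
Cp = (USL - LSL)/(6*sigma) = (126.6 - 100.5)/(6*2.5179078) = 1.7276
Cpu = (126.6 - 111.44)/(3*2.5179078) = 2.0070
Cpl = (111.44 - 100.5)/(3*2.5179078) = 1.4483
Cpk = min(Cpu, Cpl) = 1.4483

1.4483


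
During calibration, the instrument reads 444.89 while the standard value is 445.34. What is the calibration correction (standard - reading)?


Correction = standard - reading
= 445.34 - 444.89
= 0.4500

0.4500


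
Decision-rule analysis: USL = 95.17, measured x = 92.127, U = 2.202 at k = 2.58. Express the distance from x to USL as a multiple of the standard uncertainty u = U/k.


u = U / k = 2.202 / 2.58 = 0.85348837
margin = |USL - x| = |95.17 - 92.127| = 3.043
z = margin / u = 3.043 / 0.85348837
z = 3.5654

3.5654


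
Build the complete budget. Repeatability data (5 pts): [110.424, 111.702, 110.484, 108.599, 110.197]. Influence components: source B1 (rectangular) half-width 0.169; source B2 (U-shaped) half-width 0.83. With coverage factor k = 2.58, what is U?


mean = (110.424 + 111.702 + 110.484 + 108.599 + 110.197) / 5 = 110.2812
s = sqrt(sum((x - mean)^2)/(n-1)) = 1.1087244
u_A = s / sqrt(n) = 1.1087244 / sqrt(5) = 0.49583663
u_B1 = 0.169 / sqrt(3) = 0.097572195
u_B2 = 0.83 / sqrt(2) = 0.58689863
uc = sqrt(0.49583663^2 + 0.097572195^2 + 0.58689863^2) = 0.77448325
U = k * uc = 2.58 * 0.77448325
U = 1.9982

1.9982


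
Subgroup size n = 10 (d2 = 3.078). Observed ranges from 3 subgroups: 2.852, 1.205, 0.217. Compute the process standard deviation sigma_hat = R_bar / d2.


R_bar = (2.852 + 1.205 + 0.217) / 3
R_bar = 4.274 / 3 = 1.4246667
sigma_hat = R_bar / d2 = 1.4246667 / 3.078 = 0.4629

0.4629


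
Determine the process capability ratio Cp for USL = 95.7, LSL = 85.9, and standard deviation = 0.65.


Cp = (USL - LSL) / (6 * sigma)
= (95.7 - 85.9) / (6 * 0.65)
= 9.8000 / 3.9000
= 2.5128

2.5128


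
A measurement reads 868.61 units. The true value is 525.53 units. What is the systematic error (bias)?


Systematic error = measured - true
= 868.61 - 525.53
= 343.0800

343.0800


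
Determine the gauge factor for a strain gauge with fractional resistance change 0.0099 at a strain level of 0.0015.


GF = (dR/R) / epsilon
= 0.0099 / 0.0015
= 6.6000

6.6000


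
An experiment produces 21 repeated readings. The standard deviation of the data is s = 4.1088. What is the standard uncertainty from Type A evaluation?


u_A = s / sqrt(n)
u_A = 4.1088 / sqrt(21)
u_A = 4.1088 / 4.5825757
u_A = 0.8966

0.8966


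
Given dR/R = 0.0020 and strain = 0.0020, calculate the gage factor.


GF = (dR/R) / epsilon
= 0.0020 / 0.0020
= 1.0000

1.0000


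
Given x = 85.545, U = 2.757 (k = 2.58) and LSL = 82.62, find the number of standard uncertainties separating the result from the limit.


u = U / k = 2.757 / 2.58 = 1.0686047
margin = |LSL - x| = |82.62 - 85.545| = 2.925
z = margin / u = 2.925 / 1.0686047
z = 2.7372

2.7372


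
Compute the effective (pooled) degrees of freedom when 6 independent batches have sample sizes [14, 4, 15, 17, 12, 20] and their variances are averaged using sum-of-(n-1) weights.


nu = sum_i (n_i - 1)
nu = ((14 - 1) + (4 - 1) + (15 - 1) + (17 - 1) + (12 - 1) + (20 - 1))
nu = 13 + 3 + 14 + 16 + 11 + 19
nu = 76

76


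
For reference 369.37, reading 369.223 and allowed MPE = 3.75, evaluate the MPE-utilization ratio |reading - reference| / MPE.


e = indication - reference = 369.223 - 369.37 = -0.1470
|e| = 0.1470
ratio = |e| / MPE = 0.1470 / 3.75
ratio = 0.0392

0.0392


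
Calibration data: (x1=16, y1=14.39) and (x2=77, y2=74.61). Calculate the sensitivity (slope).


slope = (y2 - y1) / (x2 - x1)
= (74.61 - 14.39) / (77 - 16)
= 60.2200 / 61
= 0.9872

0.9872


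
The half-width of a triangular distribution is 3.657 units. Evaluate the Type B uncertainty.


u_B = half_width / sqrt(6)
u_B = 3.657 / 2.4494897
u_B = 1.4930

1.4930


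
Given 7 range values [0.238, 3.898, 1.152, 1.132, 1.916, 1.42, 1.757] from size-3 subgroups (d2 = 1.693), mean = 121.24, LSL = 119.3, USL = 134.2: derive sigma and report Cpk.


R_bar = (0.238 + 3.898 + 1.152 + 1.132 + 1.916 + 1.42 + 1.757) / 7 = 1.6447143
sigma = R_bar / d2 = 1.6447143 / 1.693 = 0.97147921
Cp = (USL - LSL)/(6*sigma) = (134.2 - 119.3)/(6*0.97147921) = 2.5562
Cpu = (134.2 - 121.24)/(3*0.97147921) = 4.4468
Cpl = (121.24 - 119.3)/(3*0.97147921) = 0.6657
Cpk = min(Cpu, Cpl) = 0.6657

0.6657


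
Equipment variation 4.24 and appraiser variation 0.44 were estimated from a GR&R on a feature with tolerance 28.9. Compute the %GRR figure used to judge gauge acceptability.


GRR = sqrt(EV^2 + AV^2) = sqrt(4.24^2 + 0.44^2) = 4.2627691
%GRR = GRR / tol * 100 = 4.2627691 / 28.9 * 100
%GRR = 14.7501

14.7501


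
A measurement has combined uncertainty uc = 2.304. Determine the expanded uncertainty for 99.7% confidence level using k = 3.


U = k * uc
U = 3 * 2.304
U = 6.9120

6.9120


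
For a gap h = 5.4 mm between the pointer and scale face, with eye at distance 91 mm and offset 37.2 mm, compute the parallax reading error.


error = h * offset / d
= 5.4 * 37.2 / 91
= 2.2075

2.2075


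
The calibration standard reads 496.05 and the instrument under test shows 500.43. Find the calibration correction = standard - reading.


Correction = standard - reading
= 496.05 - 500.43
= -4.3800

-4.3800


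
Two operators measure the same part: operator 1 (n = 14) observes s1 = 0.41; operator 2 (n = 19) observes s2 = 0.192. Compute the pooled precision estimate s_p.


s_p = sqrt(((n1-1)*s1^2 + (n2-1)*s2^2) / (n1+n2-2))
numerator = (14-1)*0.41^2 + (19-1)*0.192^2 = 2.1853 + 0.663552 = 2.848852
denominator = 14 + 19 - 2 = 31
s_p^2 = 2.848852 / 31 = 0.091898452
s_p = sqrt(0.091898452) = 0.3031

0.3031


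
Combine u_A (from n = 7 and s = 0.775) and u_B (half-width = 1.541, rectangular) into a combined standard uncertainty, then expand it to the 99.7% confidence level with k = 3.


u_A = s / sqrt(n) = 0.775 / sqrt(7) = 0.29292247
u_B = half_width / sqrt(3) = 1.541 / sqrt(3) = 0.88969676
uc = sqrt(u_A^2 + u_B^2) = sqrt(0.29292247^2 + 0.88969676^2) = 0.93667705
U = k * uc = 3 * 0.93667705
U = 2.8100

2.8100


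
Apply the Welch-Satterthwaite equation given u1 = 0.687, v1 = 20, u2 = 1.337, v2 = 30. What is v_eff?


uc = sqrt(u1^2 + u2^2) = sqrt(0.687^2 + 1.337^2) = 1.503176
v_eff = uc^4 / (u1^4/v1 + u2^4/v2)
= 1.503176^4 / (0.687^4/20 + 1.337^4/30)
= 5.1055124 / 0.11765117
v_eff = 43.3953

43.3953


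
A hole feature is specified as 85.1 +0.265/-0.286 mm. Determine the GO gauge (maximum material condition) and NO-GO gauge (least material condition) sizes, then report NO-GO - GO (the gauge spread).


GO = nominal - lower_tol (smallest hole = maximum material condition)
GO = 85.1 - 0.286 = 84.814
NO-GO = nominal + upper_tol (largest hole = least material condition)
NO-GO = 85.1 + 0.265 = 85.365
spread = NO-GO - GO = 85.365 - 84.814 = 0.5510

0.5510


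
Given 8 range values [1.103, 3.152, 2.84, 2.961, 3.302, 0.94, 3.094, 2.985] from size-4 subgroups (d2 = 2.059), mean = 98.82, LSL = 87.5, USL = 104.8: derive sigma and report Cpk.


R_bar = (1.103 + 3.152 + 2.84 + 2.961 + 3.302 + 0.94 + 3.094 + 2.985) / 8 = 2.547125
sigma = R_bar / d2 = 2.547125 / 2.059 = 1.237069
Cp = (USL - LSL)/(6*sigma) = (104.8 - 87.5)/(6*1.237069) = 2.3308
Cpu = (104.8 - 98.82)/(3*1.237069) = 1.6113
Cpl = (98.82 - 87.5)/(3*1.237069) = 3.0502
Cpk = min(Cpu, Cpl) = 1.6113

1.6113


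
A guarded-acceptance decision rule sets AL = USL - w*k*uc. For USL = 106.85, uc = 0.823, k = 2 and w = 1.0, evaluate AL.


U = k * uc = 2 * 0.823 = 1.646
guard band g = w * U = 1.0 * 1.646 = 1.646
AL = USL - g = 106.85 - 1.646
AL = 105.2040

105.2040


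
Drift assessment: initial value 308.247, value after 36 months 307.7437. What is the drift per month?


rate = (v2 - v1) / months
= (307.7437 - 308.247) / 36
= -0.5033 / 36
= -0.0140

-0.0140


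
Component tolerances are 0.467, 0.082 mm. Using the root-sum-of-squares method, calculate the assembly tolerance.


RSS = sqrt(0.467^2 + 0.082^2)
= sqrt(0.224813)
= 0.4741

0.4741


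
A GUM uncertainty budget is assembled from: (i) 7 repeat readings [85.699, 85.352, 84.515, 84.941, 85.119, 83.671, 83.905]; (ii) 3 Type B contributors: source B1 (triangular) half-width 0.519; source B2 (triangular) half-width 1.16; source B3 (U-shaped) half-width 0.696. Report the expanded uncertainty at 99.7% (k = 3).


mean = (85.699 + 85.352 + 84.515 + 84.941 + 85.119 + 83.671 + 83.905) / 7 = 84.74314286
s = sqrt(sum((x - mean)^2)/(n-1)) = 0.74931178
u_A = s / sqrt(n) = 0.74931178 / sqrt(7) = 0.28321323
u_B1 = 0.519 / sqrt(6) = 0.21188086
u_B2 = 1.16 / sqrt(6) = 0.47356802
u_B3 = 0.696 / sqrt(2) = 0.49214632
uc = sqrt(0.28321323^2 + 0.21188086^2 + 0.47356802^2 + 0.49214632^2) = 0.76914102
U = k * uc = 3 * 0.76914102
U = 2.3074

2.3074


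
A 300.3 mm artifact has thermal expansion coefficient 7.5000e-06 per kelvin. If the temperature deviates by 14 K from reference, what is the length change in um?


dL = L * alpha * dT
= 300.3 * 7.5000e-06 * 14
= 0.0315315 mm
dL_um = 0.0315315 * 1000 = 31.5315 um

31.5315


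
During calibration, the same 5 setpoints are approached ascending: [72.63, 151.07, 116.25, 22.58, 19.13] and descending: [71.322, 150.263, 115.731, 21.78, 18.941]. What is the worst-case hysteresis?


|72.63 - 71.322| = 1.3080
|151.07 - 150.263| = 0.8070
|116.25 - 115.731| = 0.5190
|22.58 - 21.78| = 0.8000
|19.13 - 18.941| = 0.1890
hysteresis = max(diffs) = 1.3080

1.3080


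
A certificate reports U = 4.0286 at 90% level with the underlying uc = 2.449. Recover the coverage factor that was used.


k = U / uc
k = 4.0286 / 2.449
k = 1.645

1.645


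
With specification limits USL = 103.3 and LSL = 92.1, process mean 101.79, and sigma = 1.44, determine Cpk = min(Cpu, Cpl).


Cpu = (USL - mean) / (3*sigma) = (103.3 - 101.79) / (3*1.44) = 0.3495
Cpl = (mean - LSL) / (3*sigma) = (101.79 - 92.1) / (3*1.44) = 2.2431
Cpk = min(Cpu, Cpl) = 0.3495

0.3495


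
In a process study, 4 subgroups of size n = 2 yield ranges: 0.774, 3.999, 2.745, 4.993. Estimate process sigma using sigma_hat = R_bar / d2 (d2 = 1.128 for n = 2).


R_bar = (0.774 + 3.999 + 2.745 + 4.993) / 4
R_bar = 12.511 / 4 = 3.12775
sigma_hat = R_bar / d2 = 3.12775 / 1.128 = 2.7728

2.7728


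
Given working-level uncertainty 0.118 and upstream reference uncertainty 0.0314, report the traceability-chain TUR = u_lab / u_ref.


TUR = u_lab / u_ref
= 0.118 / 0.0314
= 3.7580

3.7580


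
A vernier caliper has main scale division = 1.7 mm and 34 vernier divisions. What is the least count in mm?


LC = MSD / n_div
= 1.7 / 34
= 0.0500

0.0500


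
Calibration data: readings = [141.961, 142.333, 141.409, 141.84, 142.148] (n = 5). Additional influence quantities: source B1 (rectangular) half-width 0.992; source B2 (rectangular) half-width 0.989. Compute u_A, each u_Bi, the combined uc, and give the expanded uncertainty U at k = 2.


mean = (141.961 + 142.333 + 141.409 + 141.84 + 142.148) / 5 = 141.9382
s = sqrt(sum((x - mean)^2)/(n-1)) = 0.35003528
u_A = s / sqrt(n) = 0.35003528 / sqrt(5) = 0.15654054
u_B1 = 0.992 / sqrt(3) = 0.57273147
u_B2 = 0.989 / sqrt(3) = 0.57099942
uc = sqrt(0.15654054^2 + 0.57273147^2 + 0.57099942^2) = 0.82375155
U = k * uc = 2 * 0.82375155
U = 1.6475

1.6475


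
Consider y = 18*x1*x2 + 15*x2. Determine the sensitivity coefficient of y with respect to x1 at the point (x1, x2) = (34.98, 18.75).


y = 18*x1*x2 + 15*x2
dy/dx1 = 18*x2
Evaluate at x2 = 18.75: c1 = 18 * 18.75
c1 = 337.5000

337.5000


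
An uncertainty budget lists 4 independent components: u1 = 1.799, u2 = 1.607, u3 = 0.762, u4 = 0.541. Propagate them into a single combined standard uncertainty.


uc = sqrt(1.799^2 + 1.607^2 + 0.762^2 + 0.541^2)
uc = sqrt(6.692175)
uc = 2.5869

2.5869


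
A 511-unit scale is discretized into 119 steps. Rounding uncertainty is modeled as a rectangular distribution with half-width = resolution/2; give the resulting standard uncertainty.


resolution = range / divisions
resolution = 511 / 119 = 4.2941176
u_res = resolution / (2*sqrt(3))
u_res = 4.2941176 / 3.4641016
u_res = 1.2396

1.2396


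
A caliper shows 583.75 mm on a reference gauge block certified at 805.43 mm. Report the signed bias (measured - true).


Systematic error = measured - true
= 583.75 - 805.43
= -221.6800

-221.6800


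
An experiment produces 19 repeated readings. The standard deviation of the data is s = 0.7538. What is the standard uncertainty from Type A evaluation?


u_A = s / sqrt(n)
u_A = 0.7538 / sqrt(19)
u_A = 0.7538 / 4.3588989
u_A = 0.1729

0.1729


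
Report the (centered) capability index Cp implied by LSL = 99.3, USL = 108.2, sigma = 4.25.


Cp = (USL - LSL) / (6 * sigma)
= (108.2 - 99.3) / (6 * 4.25)
= 8.9000 / 25.5000
= 0.3490

0.3490


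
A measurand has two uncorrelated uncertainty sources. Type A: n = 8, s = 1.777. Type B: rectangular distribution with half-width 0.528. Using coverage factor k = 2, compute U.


u_A = s / sqrt(n) = 1.777 / sqrt(8) = 0.62826438
u_B = half_width / sqrt(3) = 0.528 / sqrt(3) = 0.30484094
uc = sqrt(u_A^2 + u_B^2) = sqrt(0.62826438^2 + 0.30484094^2) = 0.69831521
U = k * uc = 2 * 0.69831521
U = 1.3966

1.3966


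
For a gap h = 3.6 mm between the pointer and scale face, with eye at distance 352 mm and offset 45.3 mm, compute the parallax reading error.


error = h * offset / d
= 3.6 * 45.3 / 352
= 0.4633

0.4633


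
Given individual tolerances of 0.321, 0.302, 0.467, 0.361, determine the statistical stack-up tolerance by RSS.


RSS = sqrt(0.321^2 + 0.302^2 + 0.467^2 + 0.361^2)
= sqrt(0.542655)
= 0.7367

0.7367


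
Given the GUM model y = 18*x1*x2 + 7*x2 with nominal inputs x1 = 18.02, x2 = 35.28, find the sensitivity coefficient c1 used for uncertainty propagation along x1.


y = 18*x1*x2 + 7*x2
dy/dx1 = 18*x2
Evaluate at x2 = 35.28: c1 = 18 * 35.28
c1 = 635.0400

635.0400


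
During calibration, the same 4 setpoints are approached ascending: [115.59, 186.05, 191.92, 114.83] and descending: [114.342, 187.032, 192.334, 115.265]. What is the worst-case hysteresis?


|115.59 - 114.342| = 1.2480
|186.05 - 187.032| = 0.9820
|191.92 - 192.334| = 0.4140
|114.83 - 115.265| = 0.4350
hysteresis = max(diffs) = 1.2480

1.2480


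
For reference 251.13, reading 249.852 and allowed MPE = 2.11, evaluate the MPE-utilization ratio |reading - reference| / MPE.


e = indication - reference = 249.852 - 251.13 = -1.2780
|e| = 1.2780
ratio = |e| / MPE = 1.2780 / 2.11
ratio = 0.6057

0.6057


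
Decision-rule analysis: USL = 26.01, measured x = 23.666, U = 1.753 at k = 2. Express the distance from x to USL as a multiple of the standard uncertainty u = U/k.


u = U / k = 1.753 / 2 = 0.8765
margin = |USL - x| = |26.01 - 23.666| = 2.344
z = margin / u = 2.344 / 0.8765
z = 2.6743

2.6743


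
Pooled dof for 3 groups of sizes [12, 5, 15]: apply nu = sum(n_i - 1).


nu = sum_i (n_i - 1)
nu = ((12 - 1) + (5 - 1) + (15 - 1))
nu = 11 + 4 + 14
nu = 29

29


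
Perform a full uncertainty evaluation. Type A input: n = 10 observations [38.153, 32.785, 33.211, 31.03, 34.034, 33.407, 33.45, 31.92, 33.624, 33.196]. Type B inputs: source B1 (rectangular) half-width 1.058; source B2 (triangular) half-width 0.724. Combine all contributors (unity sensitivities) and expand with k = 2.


mean = (38.153 + 32.785 + 33.211 + 31.03 + 34.034 + 33.407 + 33.45 + 31.92 + 33.624 + 33.196) / 10 = 33.481
s = sqrt(sum((x - mean)^2)/(n-1)) = 1.8631795
u_A = s / sqrt(n) = 1.8631795 / sqrt(10) = 0.58918909
u_B1 = 1.058 / sqrt(3) = 0.61083658
u_B2 = 0.724 / sqrt(6) = 0.29557176
uc = sqrt(0.58918909^2 + 0.61083658^2 + 0.29557176^2) = 0.89868113
U = k * uc = 2 * 0.89868113
U = 1.7974

1.7974


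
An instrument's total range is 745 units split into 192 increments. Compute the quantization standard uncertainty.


resolution = range / divisions
resolution = 745 / 192 = 3.8802083
u_res = resolution / (2*sqrt(3))
u_res = 3.8802083 / 3.4641016
u_res = 1.1201

1.1201


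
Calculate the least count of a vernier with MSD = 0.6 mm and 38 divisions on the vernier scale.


LC = MSD / n_div
= 0.6 / 38
= 0.0158

0.0158


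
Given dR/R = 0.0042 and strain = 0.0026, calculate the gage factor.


GF = (dR/R) / epsilon
= 0.0042 / 0.0026
= 1.6154

1.6154


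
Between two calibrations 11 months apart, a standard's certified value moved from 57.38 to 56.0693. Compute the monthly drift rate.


rate = (v2 - v1) / months
= (56.0693 - 57.38) / 11
= -1.3107 / 11
= -0.1192

-0.1192


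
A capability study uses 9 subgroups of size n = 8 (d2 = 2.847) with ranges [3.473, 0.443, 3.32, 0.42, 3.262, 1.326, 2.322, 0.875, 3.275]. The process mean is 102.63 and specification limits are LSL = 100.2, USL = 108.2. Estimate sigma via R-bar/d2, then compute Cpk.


R_bar = (3.473 + 0.443 + 3.32 + 0.42 + 3.262 + 1.326 + 2.322 + 0.875 + 3.275) / 9 = 2.0795556
sigma = R_bar / d2 = 2.0795556 / 2.847 = 0.73043751
Cp = (USL - LSL)/(6*sigma) = (108.2 - 100.2)/(6*0.73043751) = 1.8254
Cpu = (108.2 - 102.63)/(3*0.73043751) = 2.5419
Cpl = (102.63 - 100.2)/(3*0.73043751) = 1.1089
Cpk = min(Cpu, Cpl) = 1.1089

1.1089


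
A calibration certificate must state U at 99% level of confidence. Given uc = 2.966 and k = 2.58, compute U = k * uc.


U = k * uc
U = 2.58 * 2.966
U = 7.6523

7.6523


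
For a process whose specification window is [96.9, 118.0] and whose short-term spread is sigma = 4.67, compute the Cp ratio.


Cp = (USL - LSL) / (6 * sigma)
= (118.0 - 96.9) / (6 * 4.67)
= 21.1000 / 28.0200
= 0.7530

0.7530


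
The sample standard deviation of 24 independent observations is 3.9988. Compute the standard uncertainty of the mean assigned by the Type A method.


u_A = s / sqrt(n)
u_A = 3.9988 / sqrt(24)
u_A = 3.9988 / 4.8989795
u_A = 0.8163

0.8163


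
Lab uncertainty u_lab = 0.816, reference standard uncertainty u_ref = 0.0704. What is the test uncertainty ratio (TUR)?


TUR = u_lab / u_ref
= 0.816 / 0.0704
= 11.5909

11.5909


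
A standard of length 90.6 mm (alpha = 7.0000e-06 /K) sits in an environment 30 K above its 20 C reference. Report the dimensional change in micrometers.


dL = L * alpha * dT
= 90.6 * 7.0000e-06 * 30
= 0.0190260 mm
dL_um = 0.0190260 * 1000 = 19.0260 um

19.0260
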